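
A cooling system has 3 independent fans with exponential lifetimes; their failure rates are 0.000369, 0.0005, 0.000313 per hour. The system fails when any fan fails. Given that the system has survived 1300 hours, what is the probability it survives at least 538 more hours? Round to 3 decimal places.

0.529

Time to first failure ~ Exp(Σλ) with Σλ = 0.001182.
By memorylessness, P(T > 1300+538 | T > 1300) = P(T > 538) = e^(−0.001182·538) ≈ 0.529.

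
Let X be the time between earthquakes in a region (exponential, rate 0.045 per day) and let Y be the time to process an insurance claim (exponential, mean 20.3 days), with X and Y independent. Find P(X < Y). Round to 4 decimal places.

0.4774

λ_1 = 0.045, λ_2 = 1/20.3 = 0.0492611.
For independent exponentials, P(X < Y) = λ_1/(λ_1+λ_2) = 0.045/0.0942611 ≈ 0.4774.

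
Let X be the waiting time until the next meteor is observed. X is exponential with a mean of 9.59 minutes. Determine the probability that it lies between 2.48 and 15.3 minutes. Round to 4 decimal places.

0.5693

The rate is λ = 1/9.59 = 0.104275 per minute.
P(2.48 < X < 15.3) = e^(−λ·2.48) − e^(−λ·15.3) = 0.77213 − 0.20282 ≈ 0.5693.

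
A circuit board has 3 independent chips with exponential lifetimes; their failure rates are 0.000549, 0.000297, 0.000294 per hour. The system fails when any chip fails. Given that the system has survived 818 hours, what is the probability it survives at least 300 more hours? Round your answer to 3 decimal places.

Time to first failure ~ Exp(Σλ) with Σλ = 0.00114.
By memorylessness, P(T > 818+300 | T > 818) = P(T > 300) = e^(−0.00114·300) ≈ 0.710.

0.710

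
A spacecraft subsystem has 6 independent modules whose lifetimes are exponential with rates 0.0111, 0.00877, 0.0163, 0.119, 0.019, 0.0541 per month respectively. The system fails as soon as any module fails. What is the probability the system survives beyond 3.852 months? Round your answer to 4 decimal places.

0.4151

The time to first failure is exponential with rate Σλ = 0.0111 + 0.00877 + 0.0163 + 0.119 + 0.019 + 0.0541 = 0.22827.
P(min > 3.852) = e^(−0.22827·3.852) = e^(−0.8793) ≈ 0.4151.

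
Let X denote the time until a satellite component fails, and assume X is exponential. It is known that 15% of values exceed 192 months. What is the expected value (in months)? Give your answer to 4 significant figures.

101.2

e^(−λ·192) = 0.15 ⇒ λ = −ln(0.15)/192 = 0.00988083.
Mean = 1/λ = 101.206 months.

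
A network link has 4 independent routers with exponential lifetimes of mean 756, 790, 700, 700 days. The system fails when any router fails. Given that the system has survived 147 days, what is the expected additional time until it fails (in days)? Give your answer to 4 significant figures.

183.6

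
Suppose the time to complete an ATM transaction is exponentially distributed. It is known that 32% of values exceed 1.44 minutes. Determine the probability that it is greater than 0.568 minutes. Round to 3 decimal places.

0.638

e^(−λ·1.44) = 0.32 ⇒ λ = −ln(0.32)/1.44 = 0.791274.
P(X > 0.568) = e^(−0.791274·0.568) = e^(−0.44944) ≈ 0.638.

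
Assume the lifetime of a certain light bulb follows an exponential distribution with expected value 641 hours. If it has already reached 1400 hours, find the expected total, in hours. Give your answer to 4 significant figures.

2041

The rate is λ = 1/641 = 0.00156006 per hour.
By memorylessness, E[X | X > 1400] = 1400 + 1/λ = 1400 + 641 = 2041 hours.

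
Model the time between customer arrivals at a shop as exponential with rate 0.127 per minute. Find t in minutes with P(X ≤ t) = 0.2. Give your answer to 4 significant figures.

1.757

Set 1 − e^(−λt) = 0.2, so t = −ln(0.8)/λ = 0.22314/0.127 ≈ 1.75704 minutes.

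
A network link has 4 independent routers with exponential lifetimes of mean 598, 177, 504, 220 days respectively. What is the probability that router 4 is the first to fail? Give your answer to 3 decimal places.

Rates: λ_i = 1/mean_i → 0.00167224, 0.00564972, 0.00198413, 0.00454545; Σλ = 0.0138515.
P(router 4 first) = λ_4/Σλ = 0.00454545/0.0138515 ≈ 0.328.

0.328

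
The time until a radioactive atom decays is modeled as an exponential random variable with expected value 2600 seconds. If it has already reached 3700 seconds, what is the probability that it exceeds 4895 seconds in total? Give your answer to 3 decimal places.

0.632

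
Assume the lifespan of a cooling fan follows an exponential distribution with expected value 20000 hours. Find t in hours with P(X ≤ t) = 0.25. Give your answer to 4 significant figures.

The rate is λ = 1/20000 = 0.00005 per hour.
Set 1 − e^(−λt) = 0.25, so t = −ln(0.75)/λ = 0.28768/0.00005 ≈ 5753.64 hours.

5754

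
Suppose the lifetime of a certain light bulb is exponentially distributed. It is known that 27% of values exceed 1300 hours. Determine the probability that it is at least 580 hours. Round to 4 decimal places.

e^(−λ·1300) = 0.27 ⇒ λ = −ln(0.27)/1300 = 0.00100718.
P(X > 580) = e^(−0.00100718·580) = e^(−0.58416) ≈ 0.5576.

0.5576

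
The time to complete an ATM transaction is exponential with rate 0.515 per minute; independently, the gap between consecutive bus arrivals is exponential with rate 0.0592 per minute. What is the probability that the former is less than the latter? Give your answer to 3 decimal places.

λ_1 = 0.515, λ_2 = 0.0592.
For independent exponentials, P(the former < the latter) = λ_1/(λ_1+λ_2) = 0.515/0.5742 ≈ 0.897.

0.897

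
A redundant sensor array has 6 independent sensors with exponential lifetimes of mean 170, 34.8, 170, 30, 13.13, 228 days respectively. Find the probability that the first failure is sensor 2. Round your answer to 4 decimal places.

0.1861

Rates: λ_i = 1/mean_i → 0.00588235, 0.0287356, 0.00588235, 0.0333333, 0.0761615, 0.00438596; Σλ = 0.154381.
P(sensor 2 first) = λ_2/Σλ = 0.0287356/0.154381 ≈ 0.1861.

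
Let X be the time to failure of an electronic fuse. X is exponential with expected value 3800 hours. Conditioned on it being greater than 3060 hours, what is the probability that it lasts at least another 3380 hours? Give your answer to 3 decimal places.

0.411

The rate is λ = 1/3800 = 0.000263158 per hour.
By the memoryless property, P(X > 3060+3380 | X > 3060) = P(X > 3380).
P(X > 3380) = e^(−0.88947) ≈ 0.411.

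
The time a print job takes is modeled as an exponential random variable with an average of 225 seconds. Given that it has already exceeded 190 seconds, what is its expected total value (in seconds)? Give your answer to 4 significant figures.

The rate is λ = 1/225 = 0.00444444 per second.
By memorylessness, E[X | X > 190] = 190 + 1/λ = 190 + 225 = 415 seconds.

415.0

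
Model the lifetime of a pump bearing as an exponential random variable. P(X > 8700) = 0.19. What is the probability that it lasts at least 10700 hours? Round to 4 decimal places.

0.1297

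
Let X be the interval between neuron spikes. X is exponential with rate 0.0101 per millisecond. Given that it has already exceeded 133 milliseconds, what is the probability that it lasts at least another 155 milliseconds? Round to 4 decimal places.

0.2090

P(X > s+t | X > s) = e^(−λ(s+t))/e^(−λs) = e^(−λt), independent of s = 133.
P(X > 155) = e^(−1.5655) ≈ 0.2090.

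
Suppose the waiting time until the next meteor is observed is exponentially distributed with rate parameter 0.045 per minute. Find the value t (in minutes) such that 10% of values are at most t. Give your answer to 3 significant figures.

Set 1 − e^(−λt) = 0.1, so t = −ln(0.9)/λ = 0.10536/0.045 ≈ 2.34134 minutes.

2.34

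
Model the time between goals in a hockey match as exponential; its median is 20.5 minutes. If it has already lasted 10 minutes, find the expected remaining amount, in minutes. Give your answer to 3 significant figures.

For an exponential, median = ln(2)/λ, so λ = ln 2 / 20.5 = 0.0338121 per minute.
By memorylessness, the remaining amount past any threshold is again Exp(λ) with mean 1/λ = 29.5752 minutes.

29.6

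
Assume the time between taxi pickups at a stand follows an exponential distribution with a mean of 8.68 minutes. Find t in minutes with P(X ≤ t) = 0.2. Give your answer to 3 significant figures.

The rate is λ = 1/8.68 = 0.115207 per minute.
Set 1 − e^(−λt) = 0.2, so t = −ln(0.8)/λ = 0.22314/0.115207 ≈ 1.93689 minutes.

1.94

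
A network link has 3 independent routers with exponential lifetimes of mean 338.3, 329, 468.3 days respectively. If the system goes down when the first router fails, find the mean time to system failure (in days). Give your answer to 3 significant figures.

123

The first failure time is exponential with rate Σλ_i = 1/338.3 + 1/329 + 1/468.3 = 0.00813085 per day.
E[min] = 1/Σλ = 1/0.00813085 = 122.988 days.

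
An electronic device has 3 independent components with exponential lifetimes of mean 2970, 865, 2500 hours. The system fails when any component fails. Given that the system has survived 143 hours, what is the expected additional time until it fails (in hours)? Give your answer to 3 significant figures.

First-failure rate Σλ = 1/2970 + 1/865 + 1/2500 = 0.00189277.
By memorylessness the expected residual is 1/Σλ = 528.326 hours, regardless of the 143 already elapsed.

528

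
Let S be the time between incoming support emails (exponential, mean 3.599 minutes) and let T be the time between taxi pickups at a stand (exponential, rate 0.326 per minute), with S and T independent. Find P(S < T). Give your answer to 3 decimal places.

λ_1 = 1/3.599 = 0.277855, λ_2 = 0.326.
For independent exponentials, P(S < T) = λ_1/(λ_1+λ_2) = 0.277855/0.603855 ≈ 0.460.

0.460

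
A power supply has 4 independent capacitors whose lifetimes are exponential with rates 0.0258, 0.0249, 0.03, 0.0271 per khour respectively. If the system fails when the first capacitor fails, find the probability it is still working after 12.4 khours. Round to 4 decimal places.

0.2627

The time to first failure is exponential with rate Σλ = 0.0258 + 0.0249 + 0.03 + 0.0271 = 0.1078.
P(min > 12.4) = e^(−0.1078·12.4) = e^(−1.3367) ≈ 0.2627.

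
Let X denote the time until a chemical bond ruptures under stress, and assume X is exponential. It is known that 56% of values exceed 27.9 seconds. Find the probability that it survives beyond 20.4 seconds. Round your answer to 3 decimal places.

e^(−λ·27.9) = 0.56 ⇒ λ = −ln(0.56)/27.9 = 0.020782.
P(X > 20.4) = e^(−0.020782·20.4) = e^(−0.42395) ≈ 0.654.

0.654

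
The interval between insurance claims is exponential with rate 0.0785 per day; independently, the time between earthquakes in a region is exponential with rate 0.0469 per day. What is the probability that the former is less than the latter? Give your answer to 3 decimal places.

0.626

λ_1 = 0.0785, λ_2 = 0.0469.
For independent exponentials, P(the former < the latter) = λ_1/(λ_1+λ_2) = 0.0785/0.1254 ≈ 0.626.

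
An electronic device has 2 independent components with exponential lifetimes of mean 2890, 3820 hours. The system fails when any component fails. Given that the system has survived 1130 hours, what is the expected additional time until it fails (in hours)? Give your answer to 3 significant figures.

1650

First-failure rate Σλ = 1/2890 + 1/3820 = 0.000607801.
By memorylessness the expected residual is 1/Σλ = 1645.28 hours, regardless of the 1130 already elapsed.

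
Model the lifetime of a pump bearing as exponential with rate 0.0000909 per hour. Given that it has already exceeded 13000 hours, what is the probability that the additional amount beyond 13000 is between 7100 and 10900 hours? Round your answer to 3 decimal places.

0.153

Memoryless: the residual past 13000 is again Exp(λ).
P(7100 < residual < 10900) = e^(−λ·7100) − e^(−λ·10900) = 0.52446 − 0.37128 ≈ 0.153.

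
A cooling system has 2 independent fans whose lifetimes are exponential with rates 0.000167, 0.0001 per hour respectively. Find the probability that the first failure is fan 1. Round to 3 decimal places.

0.625

The time to first failure is exponential with rate Σλ = 0.000167 + 0.0001 = 0.000267.
P(fan 1 first) = λ_1/Σλ = 0.000167/0.000267 ≈ 0.625.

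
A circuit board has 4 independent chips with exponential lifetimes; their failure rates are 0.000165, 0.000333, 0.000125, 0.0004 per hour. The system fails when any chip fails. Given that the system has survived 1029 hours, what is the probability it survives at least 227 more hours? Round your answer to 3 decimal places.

0.793

Time to first failure ~ Exp(Σλ) with Σλ = 0.001023.
By memorylessness, P(T > 1029+227 | T > 1029) = P(T > 227) = e^(−0.001023·227) ≈ 0.793.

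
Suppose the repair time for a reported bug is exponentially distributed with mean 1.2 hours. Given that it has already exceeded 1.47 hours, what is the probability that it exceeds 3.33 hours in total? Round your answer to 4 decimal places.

0.2122

The rate is λ = 1/1.2 = 0.833333 per hour.
P(X > s+t | X > s) = e^(−λ(s+t))/e^(−λs) = e^(−λt), independent of s = 1.47.
P(X > 1.86) = e^(−1.55) ≈ 0.2122.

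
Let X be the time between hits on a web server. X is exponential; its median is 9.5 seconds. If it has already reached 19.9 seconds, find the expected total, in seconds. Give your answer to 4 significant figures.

For an exponential, median = ln(2)/λ, so λ = ln 2 / 9.5 = 0.0729629 per second.
By memorylessness, E[X | X > 19.9] = 19.9 + 1/λ = 19.9 + 13.7056 = 33.6056 seconds.

33.61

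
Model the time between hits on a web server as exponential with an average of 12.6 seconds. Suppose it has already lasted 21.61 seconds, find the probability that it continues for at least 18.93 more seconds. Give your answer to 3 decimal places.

0.223

The rate is λ = 1/12.6 = 0.0793651 per second.
The exponential is memoryless, so the remaining time is again Exp(λ): the condition X > 21.61 is irrelevant.
P(X > 18.93) = e^(−1.5024) ≈ 0.223.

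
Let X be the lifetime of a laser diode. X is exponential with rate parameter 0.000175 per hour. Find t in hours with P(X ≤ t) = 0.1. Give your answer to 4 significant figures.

Set 1 − e^(−λt) = 0.1, so t = −ln(0.9)/λ = 0.10536/0.000175 ≈ 602.06 hours.

602.1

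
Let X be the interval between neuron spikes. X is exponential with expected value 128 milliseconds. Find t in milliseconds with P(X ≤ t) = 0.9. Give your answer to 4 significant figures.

294.7

The rate is λ = 1/128 = 0.0078125 per millisecond.
Set 1 − e^(−λt) = 0.9, so t = −ln(0.1)/λ = 2.3026/0.0078125 ≈ 294.731 milliseconds.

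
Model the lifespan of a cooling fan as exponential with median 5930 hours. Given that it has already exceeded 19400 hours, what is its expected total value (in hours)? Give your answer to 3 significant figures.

28000

For an exponential, median = ln(2)/λ, so λ = ln 2 / 5930 = 0.000116888 per hour.
By memorylessness, E[X | X > 19400] = 19400 + 1/λ = 19400 + 8555.18 = 27955.2 hours.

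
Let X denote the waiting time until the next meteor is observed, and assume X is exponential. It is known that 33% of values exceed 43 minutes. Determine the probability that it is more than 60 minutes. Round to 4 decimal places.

0.2129

e^(−λ·43) = 0.33 ⇒ λ = −ln(0.33)/43 = 0.0257829.
P(X > 60) = e^(−0.0257829·60) = e^(−1.547) ≈ 0.2129.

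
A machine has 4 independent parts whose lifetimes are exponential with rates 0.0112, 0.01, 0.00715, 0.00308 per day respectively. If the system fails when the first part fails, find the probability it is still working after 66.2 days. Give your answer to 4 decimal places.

The time to first failure is exponential with rate Σλ = 0.0112 + 0.01 + 0.00715 + 0.00308 = 0.03143.
P(min > 66.2) = e^(−0.03143·66.2) = e^(−2.0807) ≈ 0.1248.

0.1248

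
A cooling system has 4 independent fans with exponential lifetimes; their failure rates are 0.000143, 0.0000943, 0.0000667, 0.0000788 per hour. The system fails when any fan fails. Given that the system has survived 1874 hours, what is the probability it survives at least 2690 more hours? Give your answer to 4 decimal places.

0.3571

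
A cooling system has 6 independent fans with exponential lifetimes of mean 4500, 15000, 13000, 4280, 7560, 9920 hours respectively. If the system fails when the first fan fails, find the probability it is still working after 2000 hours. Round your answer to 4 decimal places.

The first failure time is exponential with rate Σλ_i = 1/4500 + 1/15000 + 1/13000 + 1/4280 + 1/7560 + 1/9920 = 0.000832538 per hour.
P(min > 2000) = e^(−0.000832538·2000) = e^(−1.6651) ≈ 0.1892.

0.1892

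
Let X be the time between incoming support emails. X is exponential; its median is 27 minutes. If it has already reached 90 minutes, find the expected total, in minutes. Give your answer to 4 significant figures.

129.0

For an exponential, median = ln(2)/λ, so λ = ln 2 / 27 = 0.0256721 per minute.
By memorylessness, E[X | X > 90] = 90 + 1/λ = 90 + 38.9528 = 128.953 minutes.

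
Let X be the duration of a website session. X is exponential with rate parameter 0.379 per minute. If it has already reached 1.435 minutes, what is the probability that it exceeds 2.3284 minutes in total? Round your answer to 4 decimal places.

P(X > s+t | X > s) = e^(−λ(s+t))/e^(−λs) = e^(−λt), independent of s = 1.435.
P(X > 0.8934) = e^(−0.3386) ≈ 0.7128.

0.7128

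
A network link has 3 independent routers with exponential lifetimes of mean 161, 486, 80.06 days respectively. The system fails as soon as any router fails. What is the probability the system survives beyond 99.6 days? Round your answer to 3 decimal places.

The first failure time is exponential with rate Σλ_i = 1/161 + 1/486 + 1/80.06 = 0.0207594 per day.
P(min > 99.6) = e^(−0.0207594·99.6) = e^(−2.0676) ≈ 0.126.

0.126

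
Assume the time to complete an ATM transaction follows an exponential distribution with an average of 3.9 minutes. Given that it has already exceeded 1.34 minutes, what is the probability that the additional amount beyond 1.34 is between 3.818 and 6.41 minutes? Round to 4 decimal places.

The rate is λ = 1/3.9 = 0.25641 per minute.
Memoryless: the residual past 1.34 is again Exp(λ).
P(3.818 < residual < 6.41) = e^(−λ·3.818) − e^(−λ·6.41) = 0.37570 − 0.19328 ≈ 0.1824.

0.1824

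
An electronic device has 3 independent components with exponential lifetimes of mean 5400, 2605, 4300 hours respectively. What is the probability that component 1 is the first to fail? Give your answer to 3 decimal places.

Rates: λ_i = 1/mean_i → 0.000185185, 0.000383877, 0.000232558; Σλ = 0.00080162.
P(component 1 first) = λ_1/Σλ = 0.000185185/0.00080162 ≈ 0.231.

0.231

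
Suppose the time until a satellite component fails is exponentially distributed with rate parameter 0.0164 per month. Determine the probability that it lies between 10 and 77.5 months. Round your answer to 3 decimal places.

0.568

P(10 < X < 77.5) = e^(−λ·10) − e^(−λ·77.5) = 0.84874 − 0.28055 ≈ 0.568.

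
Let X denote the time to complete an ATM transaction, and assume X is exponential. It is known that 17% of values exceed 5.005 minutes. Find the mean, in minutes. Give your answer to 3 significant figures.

2.82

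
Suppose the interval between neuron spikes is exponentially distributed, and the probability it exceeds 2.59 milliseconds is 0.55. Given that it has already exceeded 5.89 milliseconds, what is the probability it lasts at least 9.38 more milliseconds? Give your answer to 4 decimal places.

0.1147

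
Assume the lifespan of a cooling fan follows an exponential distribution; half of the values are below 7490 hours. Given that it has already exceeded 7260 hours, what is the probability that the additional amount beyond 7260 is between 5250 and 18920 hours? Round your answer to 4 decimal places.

0.4416

For an exponential, median = ln(2)/λ, so λ = ln 2 / 7490 = 0.000092543 per hour.
Memoryless: the residual past 7260 is again Exp(λ).
P(5250 < residual < 18920) = e^(−λ·5250) − e^(−λ·18920) = 0.61517 − 0.17362 ≈ 0.4416.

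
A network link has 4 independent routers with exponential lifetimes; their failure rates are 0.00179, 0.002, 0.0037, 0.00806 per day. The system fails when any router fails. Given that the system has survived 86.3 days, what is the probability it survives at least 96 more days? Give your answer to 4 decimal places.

0.2247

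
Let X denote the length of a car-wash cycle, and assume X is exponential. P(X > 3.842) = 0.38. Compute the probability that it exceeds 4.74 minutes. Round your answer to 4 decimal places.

e^(−λ·3.842) = 0.38 ⇒ λ = −ln(0.38)/3.842 = 0.251844.
P(X > 4.74) = e^(−0.251844·4.74) = e^(−1.1937) ≈ 0.3031.

0.3031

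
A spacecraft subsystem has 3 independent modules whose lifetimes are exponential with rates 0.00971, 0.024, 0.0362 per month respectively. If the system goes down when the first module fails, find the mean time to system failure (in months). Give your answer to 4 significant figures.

The time to first failure is exponential with rate Σλ = 0.00971 + 0.024 + 0.0362 = 0.06991.
E[min] = 1/Σλ = 1/0.06991 = 14.3041 months.

14.30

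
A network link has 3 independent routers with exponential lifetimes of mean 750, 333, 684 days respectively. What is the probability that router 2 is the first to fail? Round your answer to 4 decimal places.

0.5179

Rates: λ_i = 1/mean_i → 0.00133333, 0.003003, 0.00146199; Σλ = 0.00579832.
P(router 2 first) = λ_2/Σλ = 0.003003/0.00579832 ≈ 0.5179.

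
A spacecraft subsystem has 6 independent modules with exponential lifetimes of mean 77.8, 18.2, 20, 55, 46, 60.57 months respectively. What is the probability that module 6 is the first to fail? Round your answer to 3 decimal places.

Rates: λ_i = 1/mean_i → 0.0128535, 0.0549451, 0.05, 0.0181818, 0.0217391, 0.0165098; Σλ = 0.174229.
P(module 6 first) = λ_6/Σλ = 0.0165098/0.174229 ≈ 0.095.

0.095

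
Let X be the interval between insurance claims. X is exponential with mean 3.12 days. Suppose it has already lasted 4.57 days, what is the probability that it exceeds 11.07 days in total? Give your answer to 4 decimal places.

The rate is λ = 1/3.12 = 0.320513 per day.
The exponential is memoryless, so the remaining time is again Exp(λ): the condition X > 4.57 is irrelevant.
P(X > 6.5) = e^(−2.0833) ≈ 0.1245.

0.1245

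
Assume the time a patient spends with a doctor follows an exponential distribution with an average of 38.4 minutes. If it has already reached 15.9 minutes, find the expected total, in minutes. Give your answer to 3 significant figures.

The rate is λ = 1/38.4 = 0.0260417 per minute.
By memorylessness, E[X | X > 15.9] = 15.9 + 1/λ = 15.9 + 38.4 = 54.3 minutes.

54.3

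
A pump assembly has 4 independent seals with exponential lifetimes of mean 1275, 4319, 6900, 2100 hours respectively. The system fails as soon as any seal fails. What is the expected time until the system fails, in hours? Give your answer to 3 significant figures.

The first failure time is exponential with rate Σλ_i = 1/1275 + 1/4319 + 1/6900 + 1/2100 = 0.00163697 per hour.
E[min] = 1/Σλ = 1/0.00163697 = 610.886 hours.

611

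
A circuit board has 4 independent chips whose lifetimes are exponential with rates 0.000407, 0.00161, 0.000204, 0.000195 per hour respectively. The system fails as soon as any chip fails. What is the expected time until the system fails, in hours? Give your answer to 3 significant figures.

414

The time to first failure is exponential with rate Σλ = 0.000407 + 0.00161 + 0.000204 + 0.000195 = 0.002416.
E[min] = 1/Σλ = 1/0.002416 = 413.907 hours.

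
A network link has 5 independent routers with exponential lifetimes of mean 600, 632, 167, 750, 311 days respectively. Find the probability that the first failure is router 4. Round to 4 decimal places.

0.0967

Rates: λ_i = 1/mean_i → 0.00166667, 0.00158228, 0.00598802, 0.00133333, 0.00321543; Σλ = 0.0137857.
P(router 4 first) = λ_4/Σλ = 0.00133333/0.0137857 ≈ 0.0967.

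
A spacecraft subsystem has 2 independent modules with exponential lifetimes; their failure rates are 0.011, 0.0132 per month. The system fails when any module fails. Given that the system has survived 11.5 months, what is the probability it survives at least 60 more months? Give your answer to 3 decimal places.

Time to first failure ~ Exp(Σλ) with Σλ = 0.0242.
By memorylessness, P(T > 11.5+60 | T > 11.5) = P(T > 60) = e^(−0.0242·60) ≈ 0.234.

0.234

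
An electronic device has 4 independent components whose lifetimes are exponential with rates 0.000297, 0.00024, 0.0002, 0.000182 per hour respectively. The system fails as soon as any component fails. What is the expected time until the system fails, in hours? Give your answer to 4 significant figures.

The time to first failure is exponential with rate Σλ = 0.000297 + 0.00024 + 0.0002 + 0.000182 = 0.000919.
E[min] = 1/Σλ = 1/0.000919 = 1088.14 hours.

1088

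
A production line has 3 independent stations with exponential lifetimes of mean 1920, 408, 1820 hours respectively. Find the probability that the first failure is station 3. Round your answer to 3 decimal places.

0.156

Rates: λ_i = 1/mean_i → 0.000520833, 0.00245098, 0.000549451; Σλ = 0.00352126.
P(station 3 first) = λ_3/Σλ = 0.000549451/0.00352126 ≈ 0.156.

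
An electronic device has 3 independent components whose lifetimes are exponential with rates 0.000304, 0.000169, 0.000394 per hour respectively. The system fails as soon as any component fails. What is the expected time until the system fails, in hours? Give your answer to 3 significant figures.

1150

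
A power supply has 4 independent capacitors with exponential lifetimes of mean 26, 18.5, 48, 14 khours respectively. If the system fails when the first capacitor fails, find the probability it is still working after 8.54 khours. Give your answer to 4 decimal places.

0.2064

The first failure time is exponential with rate Σλ_i = 1/26 + 1/18.5 + 1/48 + 1/14 = 0.184777 per khour.
P(min > 8.54) = e^(−0.184777·8.54) = e^(−1.578) ≈ 0.2064.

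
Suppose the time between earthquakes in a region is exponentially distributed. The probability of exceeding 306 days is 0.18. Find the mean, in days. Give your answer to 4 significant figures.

e^(−λ·306) = 0.18 ⇒ λ = −ln(0.18)/306 = 0.00560392.
Mean = 1/λ = 178.447 days.

178.4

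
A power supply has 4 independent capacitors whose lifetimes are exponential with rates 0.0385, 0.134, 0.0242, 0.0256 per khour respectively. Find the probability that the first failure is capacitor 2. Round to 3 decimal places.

The time to first failure is exponential with rate Σλ = 0.0385 + 0.134 + 0.0242 + 0.0256 = 0.2223.
P(capacitor 2 first) = λ_2/Σλ = 0.134/0.2223 ≈ 0.603.

0.603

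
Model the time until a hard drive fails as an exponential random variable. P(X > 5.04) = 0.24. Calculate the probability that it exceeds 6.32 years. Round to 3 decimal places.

e^(−λ·5.04) = 0.24 ⇒ λ = −ln(0.24)/5.04 = 0.283158.
P(X > 6.32) = e^(−0.283158·6.32) = e^(−1.7896) ≈ 0.167.

0.167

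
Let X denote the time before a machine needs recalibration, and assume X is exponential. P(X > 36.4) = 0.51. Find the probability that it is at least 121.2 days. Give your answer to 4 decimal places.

e^(−λ·36.4) = 0.51 ⇒ λ = −ln(0.51)/36.4 = 0.0184985.
P(X > 121.2) = e^(−0.0184985·121.2) = e^(−2.242) ≈ 0.1062.

0.1062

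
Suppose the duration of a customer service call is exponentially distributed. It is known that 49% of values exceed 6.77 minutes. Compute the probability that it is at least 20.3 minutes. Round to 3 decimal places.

e^(−λ·6.77) = 0.49 ⇒ λ = −ln(0.49)/6.77 = 0.105369.
P(X > 20.3) = e^(−0.105369·20.3) = e^(−2.139) ≈ 0.118.

0.118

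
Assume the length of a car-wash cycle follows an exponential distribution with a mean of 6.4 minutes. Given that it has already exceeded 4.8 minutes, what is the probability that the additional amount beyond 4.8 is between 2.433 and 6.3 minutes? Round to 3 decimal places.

The rate is λ = 1/6.4 = 0.15625 per minute.
Memoryless: the residual past 4.8 is again Exp(λ).
P(2.433 < residual < 6.3) = e^(−λ·2.433) − e^(−λ·6.3) = 0.68375 − 0.37367 ≈ 0.310.

0.310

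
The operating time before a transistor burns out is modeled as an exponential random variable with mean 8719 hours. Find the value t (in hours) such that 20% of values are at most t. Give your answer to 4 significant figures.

1946

The rate is λ = 1/8719 = 0.000114692 per hour.
Set 1 − e^(−λt) = 0.2, so t = −ln(0.8)/λ = 0.22314/0.000114692 ≈ 1945.59 hours.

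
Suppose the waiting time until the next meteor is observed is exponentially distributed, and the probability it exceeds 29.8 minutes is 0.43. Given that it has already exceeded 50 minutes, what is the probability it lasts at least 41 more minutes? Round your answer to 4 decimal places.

From e^(−λ·29.8) = 0.43, λ = −ln(0.43)/29.8 = 0.0283211.
Memoryless: P(X > 50+41 | X > 50) = P(X > 41) = e^(−0.0283211·41) ≈ 0.3131.

0.3131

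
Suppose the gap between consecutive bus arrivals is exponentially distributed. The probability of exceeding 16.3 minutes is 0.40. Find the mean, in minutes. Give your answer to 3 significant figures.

e^(−λ·16.3) = 0.40 ⇒ λ = −ln(0.40)/16.3 = 0.0562142.
Mean = 1/λ = 17.7891 minutes.

17.8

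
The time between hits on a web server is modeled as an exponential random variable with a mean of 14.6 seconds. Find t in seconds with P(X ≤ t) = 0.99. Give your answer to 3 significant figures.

The rate is λ = 1/14.6 = 0.0684932 per second.
Set 1 − e^(−λt) = 0.99, so t = −ln(0.01)/λ = 4.6052/0.0684932 ≈ 67.2355 seconds.

67.2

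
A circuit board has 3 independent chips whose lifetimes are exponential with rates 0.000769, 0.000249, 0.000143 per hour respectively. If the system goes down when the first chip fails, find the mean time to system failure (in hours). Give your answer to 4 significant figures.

The time to first failure is exponential with rate Σλ = 0.000769 + 0.000249 + 0.000143 = 0.001161.
E[min] = 1/Σλ = 1/0.001161 = 861.326 hours.

861.3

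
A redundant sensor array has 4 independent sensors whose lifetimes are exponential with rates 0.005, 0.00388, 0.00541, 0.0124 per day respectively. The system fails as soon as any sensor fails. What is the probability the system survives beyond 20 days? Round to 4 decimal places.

0.5864

The time to first failure is exponential with rate Σλ = 0.005 + 0.00388 + 0.00541 + 0.0124 = 0.02669.
P(min > 20) = e^(−0.02669·20) = e^(−0.5338) ≈ 0.5864.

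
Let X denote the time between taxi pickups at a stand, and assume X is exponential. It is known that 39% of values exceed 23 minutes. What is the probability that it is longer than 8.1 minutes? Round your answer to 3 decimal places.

e^(−λ·23) = 0.39 ⇒ λ = −ln(0.39)/23 = 0.0409395.
P(X > 8.1) = e^(−0.0409395·8.1) = e^(−0.33161) ≈ 0.718.

0.718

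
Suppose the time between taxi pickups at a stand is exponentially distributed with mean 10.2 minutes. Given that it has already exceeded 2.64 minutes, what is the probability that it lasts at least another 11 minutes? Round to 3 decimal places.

0.340

The rate is λ = 1/10.2 = 0.0980392 per minute.
By the memoryless property, P(X > 2.64+11 | X > 2.64) = P(X > 11).
P(X > 11) = e^(−1.0784) ≈ 0.340.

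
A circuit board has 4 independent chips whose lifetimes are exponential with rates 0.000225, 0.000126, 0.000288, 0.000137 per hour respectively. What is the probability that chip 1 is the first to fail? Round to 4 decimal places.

The time to first failure is exponential with rate Σλ = 0.000225 + 0.000126 + 0.000288 + 0.000137 = 0.000776.
P(chip 1 first) = λ_1/Σλ = 0.000225/0.000776 ≈ 0.2899.

0.2899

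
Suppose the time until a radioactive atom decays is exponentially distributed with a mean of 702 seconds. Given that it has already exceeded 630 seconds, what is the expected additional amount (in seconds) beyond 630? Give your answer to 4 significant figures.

702.0

The rate is λ = 1/702 = 0.0014245 per second.
By memorylessness, the remaining amount past any threshold is again Exp(λ) with mean 1/λ = 702 seconds.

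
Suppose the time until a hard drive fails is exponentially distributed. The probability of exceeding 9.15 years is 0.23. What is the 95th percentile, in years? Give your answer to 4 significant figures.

e^(−λ·9.15) = 0.23 ⇒ λ = −ln(0.23)/9.15 = 0.16062.
95th percentile: 1 − e^(−λt) = 0.95, t = −ln(0.05)/λ = 18.651 years.

18.65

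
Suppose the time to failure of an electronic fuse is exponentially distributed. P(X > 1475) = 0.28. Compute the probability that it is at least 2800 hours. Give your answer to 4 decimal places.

e^(−λ·1475) = 0.28 ⇒ λ = −ln(0.28)/1475 = 0.000863028.
P(X > 2800) = e^(−0.000863028·2800) = e^(−2.4165) ≈ 0.0892.

0.0892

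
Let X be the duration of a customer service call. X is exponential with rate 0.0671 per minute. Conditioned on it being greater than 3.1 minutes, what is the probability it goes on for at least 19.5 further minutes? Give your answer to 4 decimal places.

0.2702

P(X > s+t | X > s) = e^(−λ(s+t))/e^(−λs) = e^(−λt), independent of s = 3.1.
P(X > 19.5) = e^(−1.3085) ≈ 0.2702.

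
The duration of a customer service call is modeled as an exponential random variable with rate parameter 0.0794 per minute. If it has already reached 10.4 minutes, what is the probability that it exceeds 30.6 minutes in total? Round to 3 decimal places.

The exponential is memoryless, so the remaining time is again Exp(λ): the condition X > 10.4 is irrelevant.
P(X > 20.2) = e^(−1.6039) ≈ 0.201.

0.201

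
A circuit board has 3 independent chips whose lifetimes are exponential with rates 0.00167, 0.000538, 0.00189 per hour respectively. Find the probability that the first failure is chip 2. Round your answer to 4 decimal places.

The time to first failure is exponential with rate Σλ = 0.00167 + 0.000538 + 0.00189 = 0.004098.
P(chip 2 first) = λ_2/Σλ = 0.000538/0.004098 ≈ 0.1313.

0.1313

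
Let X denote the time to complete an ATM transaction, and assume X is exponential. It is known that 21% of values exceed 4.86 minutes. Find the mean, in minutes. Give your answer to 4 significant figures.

3.114

e^(−λ·4.86) = 0.21 ⇒ λ = −ln(0.21)/4.86 = 0.321121.
Mean = 1/λ = 3.11409 minutes.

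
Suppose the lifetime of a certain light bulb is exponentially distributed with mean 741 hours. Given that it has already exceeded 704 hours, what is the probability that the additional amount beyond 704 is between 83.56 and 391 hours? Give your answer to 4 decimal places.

0.3034

The rate is λ = 1/741 = 0.00134953 per hour.
Memoryless: the residual past 704 is again Exp(λ).
P(83.56 < residual < 391) = e^(−λ·83.56) − e^(−λ·391) = 0.89336 − 0.58998 ≈ 0.3034.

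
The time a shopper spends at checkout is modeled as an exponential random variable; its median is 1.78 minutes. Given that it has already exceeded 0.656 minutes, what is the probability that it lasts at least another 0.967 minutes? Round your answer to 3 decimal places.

For an exponential, median = ln(2)/λ, so λ = ln 2 / 1.78 = 0.389409 per minute.
By the memoryless property, P(X > 0.656+0.967 | X > 0.656) = P(X > 0.967).
P(X > 0.967) = e^(−0.37656) ≈ 0.686.

0.686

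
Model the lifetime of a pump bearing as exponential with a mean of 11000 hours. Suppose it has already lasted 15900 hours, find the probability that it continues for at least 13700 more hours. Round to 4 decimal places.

The rate is λ = 1/11000 = 0.0000909091 per hour.
The exponential is memoryless, so the remaining time is again Exp(λ): the condition X > 15900 is irrelevant.
P(X > 13700) = e^(−1.2455) ≈ 0.2878.

0.2878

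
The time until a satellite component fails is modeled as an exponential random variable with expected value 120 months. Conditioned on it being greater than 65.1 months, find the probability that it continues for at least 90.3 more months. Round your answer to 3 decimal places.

0.471

The rate is λ = 1/120 = 0.00833333 per month.
The exponential is memoryless, so the remaining time is again Exp(λ): the condition X > 65.1 is irrelevant.
P(X > 90.3) = e^(−0.7525) ≈ 0.471.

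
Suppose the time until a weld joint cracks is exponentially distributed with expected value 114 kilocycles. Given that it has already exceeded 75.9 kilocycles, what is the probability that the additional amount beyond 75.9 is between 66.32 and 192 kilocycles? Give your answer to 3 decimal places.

0.373

The rate is λ = 1/114 = 0.00877193 per kilocycle.
Memoryless: the residual past 75.9 is again Exp(λ).
P(66.32 < residual < 192) = e^(−λ·66.32) − e^(−λ·192) = 0.55892 − 0.18559 ≈ 0.373.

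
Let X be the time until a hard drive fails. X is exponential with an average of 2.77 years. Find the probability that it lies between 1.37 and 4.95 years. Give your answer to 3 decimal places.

0.442

The rate is λ = 1/2.77 = 0.361011 per year.
P(1.37 < X < 4.95) = e^(−λ·1.37) − e^(−λ·4.95) = 0.60982 − 0.16746 ≈ 0.442.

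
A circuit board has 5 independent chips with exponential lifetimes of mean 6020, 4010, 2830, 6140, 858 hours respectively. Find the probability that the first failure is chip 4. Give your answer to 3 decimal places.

0.078

Rates: λ_i = 1/mean_i → 0.000166113, 0.000249377, 0.000353357, 0.000162866, 0.0011655; Σλ = 0.00209721.
P(chip 4 first) = λ_4/Σλ = 0.000162866/0.00209721 ≈ 0.078.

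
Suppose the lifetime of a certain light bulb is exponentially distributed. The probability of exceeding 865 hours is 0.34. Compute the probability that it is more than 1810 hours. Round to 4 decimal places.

0.1046

e^(−λ·865) = 0.34 ⇒ λ = −ln(0.34)/865 = 0.00124718.
P(X > 1810) = e^(−0.00124718·1810) = e^(−2.2574) ≈ 0.1046.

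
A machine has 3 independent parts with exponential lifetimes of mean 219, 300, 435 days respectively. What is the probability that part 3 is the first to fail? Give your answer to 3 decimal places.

0.225

Rates: λ_i = 1/mean_i → 0.00456621, 0.00333333, 0.00229885; Σλ = 0.0101984.
P(part 3 first) = λ_3/Σλ = 0.00229885/0.0101984 ≈ 0.225.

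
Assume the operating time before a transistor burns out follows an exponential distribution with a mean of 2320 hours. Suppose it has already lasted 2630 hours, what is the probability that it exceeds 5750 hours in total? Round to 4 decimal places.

0.2606

The rate is λ = 1/2320 = 0.000431034 per hour.
By the memoryless property, P(X > 2630+3120 | X > 2630) = P(X > 3120).
P(X > 3120) = e^(−1.3448) ≈ 0.2606.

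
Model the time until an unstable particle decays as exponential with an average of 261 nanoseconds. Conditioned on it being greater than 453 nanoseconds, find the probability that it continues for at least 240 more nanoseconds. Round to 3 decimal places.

The rate is λ = 1/261 = 0.00383142 per nanosecond.
P(X > s+t | X > s) = e^(−λ(s+t))/e^(−λs) = e^(−λt), independent of s = 453.
P(X > 240) = e^(−0.91954) ≈ 0.399.

0.399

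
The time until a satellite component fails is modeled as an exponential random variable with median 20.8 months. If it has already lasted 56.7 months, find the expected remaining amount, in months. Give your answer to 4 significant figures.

For an exponential, median = ln(2)/λ, so λ = ln 2 / 20.8 = 0.0333244 per month.
By memorylessness, the remaining amount past any threshold is again Exp(λ) with mean 1/λ = 30.0081 months.

30.01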